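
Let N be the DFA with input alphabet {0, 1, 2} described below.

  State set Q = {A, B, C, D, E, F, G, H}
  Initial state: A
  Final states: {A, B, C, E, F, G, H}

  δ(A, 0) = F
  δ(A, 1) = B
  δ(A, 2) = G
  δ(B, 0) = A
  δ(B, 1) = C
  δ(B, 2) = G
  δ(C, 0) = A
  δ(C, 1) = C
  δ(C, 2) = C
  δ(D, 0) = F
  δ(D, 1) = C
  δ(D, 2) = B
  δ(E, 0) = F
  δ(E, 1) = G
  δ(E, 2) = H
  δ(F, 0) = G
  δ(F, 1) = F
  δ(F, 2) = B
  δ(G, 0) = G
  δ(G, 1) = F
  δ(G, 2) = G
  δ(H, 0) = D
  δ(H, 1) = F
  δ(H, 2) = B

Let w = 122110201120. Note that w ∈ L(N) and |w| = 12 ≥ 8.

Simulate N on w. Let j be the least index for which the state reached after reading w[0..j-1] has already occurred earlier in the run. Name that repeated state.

G

State sequence: A -1-> B -2-> G -2-> G -1-> F -1-> F -0-> G -2-> G -0-> G -1-> F -1-> F -2-> B -0-> A
First repeat at step 3: G was already visited.

The earliest repeat is at step j = 3: N is in G, which it already visited at step i = 2.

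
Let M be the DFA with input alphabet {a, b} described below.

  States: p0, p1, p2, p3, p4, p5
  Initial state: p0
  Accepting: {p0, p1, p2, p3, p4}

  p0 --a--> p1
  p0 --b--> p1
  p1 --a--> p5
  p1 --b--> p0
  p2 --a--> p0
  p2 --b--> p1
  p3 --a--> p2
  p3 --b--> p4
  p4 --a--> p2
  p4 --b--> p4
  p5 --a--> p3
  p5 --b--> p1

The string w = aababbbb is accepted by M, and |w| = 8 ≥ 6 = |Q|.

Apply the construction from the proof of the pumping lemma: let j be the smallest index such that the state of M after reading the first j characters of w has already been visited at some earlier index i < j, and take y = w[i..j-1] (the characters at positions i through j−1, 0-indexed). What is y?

Run of M on w = a a b a b b b b:
  step 0: p0  (start)
  step 1: p1  (read a: p0→p1)
  step 2: p5  (read a: p1→p5)
  step 3: p1  (read b: p5→p1)   ← first repeat (p1 seen earlier)
  step 4: p5  (read a: p1→p5)
  step 5: p1  (read b: p5→p1)
  step 6: p0  (read b: p1→p0)
  step 7: p1  (read b: p0→p1)
  step 8: p0  (read b: p1→p0)

So i = 1, j = 3, giving x = w[0:1] = a, y = w[1:3] = ab, z = w[3:8] = abbbb.
Check: |xy| = 3 ≤ 6 and |y| = 2 ≥ 1. Reading y takes M from p1 back to p1, so every xyⁱz is accepted.

ab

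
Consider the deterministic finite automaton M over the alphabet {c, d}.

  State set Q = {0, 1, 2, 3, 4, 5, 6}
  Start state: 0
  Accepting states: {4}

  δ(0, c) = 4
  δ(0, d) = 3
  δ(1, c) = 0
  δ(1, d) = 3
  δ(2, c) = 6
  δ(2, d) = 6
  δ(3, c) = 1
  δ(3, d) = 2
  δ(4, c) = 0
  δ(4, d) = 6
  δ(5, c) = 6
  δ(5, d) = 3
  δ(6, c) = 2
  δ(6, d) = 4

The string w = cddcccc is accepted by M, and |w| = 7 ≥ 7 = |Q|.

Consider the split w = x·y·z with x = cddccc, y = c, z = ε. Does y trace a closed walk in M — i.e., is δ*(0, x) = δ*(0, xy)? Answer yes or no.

no

Run of M on the first 7 characters of w = c d d c c c c:
  step 0: 0  (start)
  step 1: 4  (read c: 0→4)
  step 2: 6  (read d: 4→6)
  step 3: 4  (read d: 6→4)
  step 4: 0  (read c: 4→0)
  step 5: 4  (read c: 0→4)
  step 6: 0  (read c: 4→0)
  step 7: 4  (read c: 0→4)

After x (step 6): 0. After xy (step 7): 4.
They differ (0 ≠ 4), so y is not a cycle from the state after x; this split is not the one the pumping-lemma construction produces, and pumping y need not keep the string in L(M).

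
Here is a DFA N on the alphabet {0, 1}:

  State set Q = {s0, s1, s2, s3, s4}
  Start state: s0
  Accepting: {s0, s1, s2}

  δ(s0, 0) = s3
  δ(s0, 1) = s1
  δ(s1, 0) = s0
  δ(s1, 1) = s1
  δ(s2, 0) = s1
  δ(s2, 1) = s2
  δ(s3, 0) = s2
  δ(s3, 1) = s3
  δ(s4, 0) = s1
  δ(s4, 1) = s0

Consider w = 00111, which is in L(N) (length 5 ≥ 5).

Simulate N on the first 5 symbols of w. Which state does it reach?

State sequence: s0 -0-> s3 -0-> s2 -1-> s2 -1-> s2 -1-> s2

After reading 5 characters, N is in state s2.
(This kind of state-tracing is the core of the pumping-lemma construction: with 5 states, pigeonhole forces a repeat within the first 5 steps.)

s2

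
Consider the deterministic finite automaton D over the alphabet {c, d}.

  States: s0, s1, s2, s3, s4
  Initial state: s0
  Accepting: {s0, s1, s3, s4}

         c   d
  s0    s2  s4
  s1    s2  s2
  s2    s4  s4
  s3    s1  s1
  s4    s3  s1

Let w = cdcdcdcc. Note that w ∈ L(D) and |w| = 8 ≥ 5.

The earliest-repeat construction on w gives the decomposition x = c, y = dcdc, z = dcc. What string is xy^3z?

xy^3z = c·dcdc·dcdc·dcdc·dcc = cdcdcdcdcdcdcdcc.
Reading y = dcdc takes D from s2 back to s2, so after x·y·y·y the machine is still in s2, and z then leads to the accepting state s1. Hence cdcdcdcdcdcdcdcc ∈ L(D).

cdcdcdcdcdcdcdcc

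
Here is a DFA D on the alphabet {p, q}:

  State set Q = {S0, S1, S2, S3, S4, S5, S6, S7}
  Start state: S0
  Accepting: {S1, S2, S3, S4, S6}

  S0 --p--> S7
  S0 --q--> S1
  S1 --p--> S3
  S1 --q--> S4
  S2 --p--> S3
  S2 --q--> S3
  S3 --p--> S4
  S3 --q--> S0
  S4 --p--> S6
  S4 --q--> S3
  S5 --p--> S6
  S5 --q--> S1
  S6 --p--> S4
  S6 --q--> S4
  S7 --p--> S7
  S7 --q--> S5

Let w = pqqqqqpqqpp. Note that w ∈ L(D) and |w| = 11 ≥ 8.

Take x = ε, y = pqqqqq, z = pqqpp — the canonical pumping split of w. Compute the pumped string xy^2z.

pqqqqqpqqqqqpqqpp

xy^2z = ε·pqqqqq·pqqqqq·pqqpp = pqqqqqpqqqqqpqqpp.
Reading y = pqqqqq takes D from S0 back to S0, so after x·y·y the machine is still in S0, and z then leads to the accepting state S4. Hence pqqqqqpqqqqqpqqpp ∈ L(D).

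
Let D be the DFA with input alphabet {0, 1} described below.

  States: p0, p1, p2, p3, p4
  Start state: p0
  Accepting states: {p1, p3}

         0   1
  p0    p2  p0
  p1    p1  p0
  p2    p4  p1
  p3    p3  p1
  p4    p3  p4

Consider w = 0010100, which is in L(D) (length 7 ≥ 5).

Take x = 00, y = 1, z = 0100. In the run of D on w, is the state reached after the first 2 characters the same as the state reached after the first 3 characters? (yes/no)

Run of D on the first 3 characters of w = 0 0 1:
  step 0: p0  (start)
  step 1: p2  (read 0: p0→p2)
  step 2: p4  (read 0: p2→p4)
  step 3: p4  (read 1: p4→p4)

After x (step 2): p4. After xy (step 3): p4.
They match, so y = 1 drives D around a cycle from p4 back to itself; pumping y any number of times keeps D in p4 before reading z, and xyⁱz ∈ L(D) for every i ≥ 0.

yes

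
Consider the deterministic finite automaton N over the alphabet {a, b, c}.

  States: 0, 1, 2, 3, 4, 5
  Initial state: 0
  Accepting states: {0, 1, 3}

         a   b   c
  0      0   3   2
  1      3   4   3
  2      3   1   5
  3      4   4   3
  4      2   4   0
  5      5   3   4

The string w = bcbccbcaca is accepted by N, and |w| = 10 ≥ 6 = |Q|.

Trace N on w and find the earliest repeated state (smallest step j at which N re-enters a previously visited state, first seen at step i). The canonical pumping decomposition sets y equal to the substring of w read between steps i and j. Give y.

c

State sequence: 0 -b-> 3 -c-> 3 -b-> 4 -c-> 0 -c-> 2 -b-> 1 -c-> 3 -a-> 4 -c-> 0 -a-> 0
First repeat at step 2: 3 was already visited.

So i = 1, j = 2, giving x = w[0:1] = b, y = w[1:2] = c, z = w[2:10] = bccbcaca.
Check: |xy| = 2 ≤ 6 and |y| = 1 ≥ 1. Reading y takes N from 3 back to 3, so every xyⁱz is accepted.
Since N has 6 states, any run of length ≥ 6 visits 6+1 states, so by pigeonhole some state repeats within the first 6 steps — that repeat gives the pumpable loop.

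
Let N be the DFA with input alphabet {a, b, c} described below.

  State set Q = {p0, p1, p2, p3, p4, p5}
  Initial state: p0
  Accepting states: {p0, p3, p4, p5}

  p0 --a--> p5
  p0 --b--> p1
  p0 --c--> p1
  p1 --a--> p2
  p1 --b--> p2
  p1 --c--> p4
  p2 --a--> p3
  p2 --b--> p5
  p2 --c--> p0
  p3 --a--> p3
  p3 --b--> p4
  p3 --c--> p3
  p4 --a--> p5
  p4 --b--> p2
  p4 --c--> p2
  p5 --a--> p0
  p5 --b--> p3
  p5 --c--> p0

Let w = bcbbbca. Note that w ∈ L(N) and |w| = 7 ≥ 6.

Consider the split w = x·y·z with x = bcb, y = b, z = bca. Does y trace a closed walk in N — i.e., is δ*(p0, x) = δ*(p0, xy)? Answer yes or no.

no

State sequence: p0 -b-> p1 -c-> p4 -b-> p2 -b-> p5

After x (step 3): p2. After xy (step 4): p5.
They differ (p2 ≠ p5), so y is not a cycle from the state after x; this split is not the one the pumping-lemma construction produces, and pumping y need not keep the string in L(N).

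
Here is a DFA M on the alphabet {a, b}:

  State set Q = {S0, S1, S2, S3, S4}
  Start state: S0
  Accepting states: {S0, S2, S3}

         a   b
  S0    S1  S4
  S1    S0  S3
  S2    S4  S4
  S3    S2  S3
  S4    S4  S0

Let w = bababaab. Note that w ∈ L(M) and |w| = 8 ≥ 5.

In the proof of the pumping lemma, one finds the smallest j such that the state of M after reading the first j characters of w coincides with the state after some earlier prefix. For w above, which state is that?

Run of M on w = b a b a b a a b:
  step 0: S0  (start)
  step 1: S4  (read b: S0→S4)
  step 2: S4  (read a: S4→S4)   ← first repeat (S4 seen earlier)
  step 3: S0  (read b: S4→S0)
  step 4: S1  (read a: S0→S1)
  step 5: S3  (read b: S1→S3)
  step 6: S2  (read a: S3→S2)
  step 7: S4  (read a: S2→S4)
  step 8: S0  (read b: S4→S0)

The earliest repeat is at step j = 2: M is in S4, which it already visited at step i = 1.

S4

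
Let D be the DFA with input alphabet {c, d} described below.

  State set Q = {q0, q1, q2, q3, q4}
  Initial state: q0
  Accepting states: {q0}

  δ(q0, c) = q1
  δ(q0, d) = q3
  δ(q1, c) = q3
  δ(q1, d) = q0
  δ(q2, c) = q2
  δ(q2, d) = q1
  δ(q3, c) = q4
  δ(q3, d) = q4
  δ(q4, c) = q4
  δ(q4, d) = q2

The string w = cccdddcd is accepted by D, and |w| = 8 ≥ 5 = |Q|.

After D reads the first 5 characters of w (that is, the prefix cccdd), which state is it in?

Run of D on the first 5 characters of w = c c c d d:
  step 0: q0  (start)
  step 1: q1  (read c: q0→q1)
  step 2: q3  (read c: q1→q3)
  step 3: q4  (read c: q3→q4)
  step 4: q2  (read d: q4→q2)
  step 5: q1  (read d: q2→q1)

After reading 5 characters, D is in state q1.
(This kind of state-tracing is the core of the pumping-lemma construction: with 5 states, pigeonhole forces a repeat within the first 5 steps.)

q1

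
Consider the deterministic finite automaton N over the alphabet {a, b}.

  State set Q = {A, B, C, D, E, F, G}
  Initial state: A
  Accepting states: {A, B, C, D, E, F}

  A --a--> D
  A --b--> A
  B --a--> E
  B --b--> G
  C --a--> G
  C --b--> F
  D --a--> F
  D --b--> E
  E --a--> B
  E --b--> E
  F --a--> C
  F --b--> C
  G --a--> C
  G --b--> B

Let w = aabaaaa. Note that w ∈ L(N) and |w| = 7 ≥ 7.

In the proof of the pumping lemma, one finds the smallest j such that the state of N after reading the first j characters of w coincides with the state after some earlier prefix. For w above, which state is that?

State sequence: A -a-> D -a-> F -b-> C -a-> G -a-> C -a-> G -a-> C
First repeat at step 5: C was already visited.

The earliest repeat is at step j = 5: N is in C, which it already visited at step i = 3.

C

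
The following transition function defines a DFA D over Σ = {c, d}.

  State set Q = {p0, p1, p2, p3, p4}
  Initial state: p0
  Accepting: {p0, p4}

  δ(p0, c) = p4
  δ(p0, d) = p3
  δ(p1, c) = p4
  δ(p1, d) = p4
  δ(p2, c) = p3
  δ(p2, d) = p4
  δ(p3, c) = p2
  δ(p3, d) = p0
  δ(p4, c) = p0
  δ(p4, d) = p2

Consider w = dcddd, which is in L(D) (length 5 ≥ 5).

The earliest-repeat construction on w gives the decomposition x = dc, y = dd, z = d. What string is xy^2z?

dcddddd

xy^2z = dc·dd·dd·d = dcddddd.
Reading y = dd takes D from p2 back to p2, so after x·y·y the machine is still in p2, and z then leads to the accepting state p4. Hence dcddddd ∈ L(D).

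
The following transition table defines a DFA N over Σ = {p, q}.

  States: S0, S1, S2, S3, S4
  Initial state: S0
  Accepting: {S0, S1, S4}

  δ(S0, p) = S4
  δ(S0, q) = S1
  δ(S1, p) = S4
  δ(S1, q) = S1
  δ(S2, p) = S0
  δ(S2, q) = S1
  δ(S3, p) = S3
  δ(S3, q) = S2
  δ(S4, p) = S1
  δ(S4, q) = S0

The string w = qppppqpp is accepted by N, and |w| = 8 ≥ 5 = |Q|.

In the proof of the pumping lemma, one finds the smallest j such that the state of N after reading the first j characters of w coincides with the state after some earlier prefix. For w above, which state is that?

Run of N on w = q p p p p q p p:
  step 0: S0  (start)
  step 1: S1  (read q: S0→S1)
  step 2: S4  (read p: S1→S4)
  step 3: S1  (read p: S4→S1)   ← first repeat (S1 seen earlier)
  step 4: S4  (read p: S1→S4)
  step 5: S1  (read p: S4→S1)
  step 6: S1  (read q: S1→S1)
  step 7: S4  (read p: S1→S4)
  step 8: S1  (read p: S4→S1)

The earliest repeat is at step j = 3: N is in S1, which it already visited at step i = 1.

S1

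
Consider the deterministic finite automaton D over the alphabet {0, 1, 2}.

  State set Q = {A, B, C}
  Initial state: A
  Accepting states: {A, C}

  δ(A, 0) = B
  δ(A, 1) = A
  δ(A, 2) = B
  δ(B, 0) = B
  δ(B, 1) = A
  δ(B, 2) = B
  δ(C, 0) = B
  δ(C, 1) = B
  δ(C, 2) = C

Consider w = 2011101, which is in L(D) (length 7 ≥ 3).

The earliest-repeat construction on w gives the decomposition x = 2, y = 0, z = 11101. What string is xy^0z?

211101

xy⁰z = xz = 2·11101 = 211101.
Reading y = 0 takes D from B back to B, so after x the machine is still in B, and z then leads to the accepting state A. Hence 211101 ∈ L(D).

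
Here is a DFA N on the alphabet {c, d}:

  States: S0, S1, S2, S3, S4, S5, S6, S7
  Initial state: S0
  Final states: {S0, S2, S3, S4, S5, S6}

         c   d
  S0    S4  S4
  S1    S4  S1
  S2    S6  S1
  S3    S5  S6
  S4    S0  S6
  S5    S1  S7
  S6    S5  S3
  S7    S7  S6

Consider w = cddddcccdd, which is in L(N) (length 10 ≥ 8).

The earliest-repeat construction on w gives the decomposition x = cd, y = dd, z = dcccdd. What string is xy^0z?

cddcccdd

xy⁰z = xz = cd·dcccdd = cddcccdd.
Reading y = dd takes N from S6 back to S6, so after x the machine is still in S6, and z then leads to the accepting state S3. Hence cddcccdd ∈ L(N).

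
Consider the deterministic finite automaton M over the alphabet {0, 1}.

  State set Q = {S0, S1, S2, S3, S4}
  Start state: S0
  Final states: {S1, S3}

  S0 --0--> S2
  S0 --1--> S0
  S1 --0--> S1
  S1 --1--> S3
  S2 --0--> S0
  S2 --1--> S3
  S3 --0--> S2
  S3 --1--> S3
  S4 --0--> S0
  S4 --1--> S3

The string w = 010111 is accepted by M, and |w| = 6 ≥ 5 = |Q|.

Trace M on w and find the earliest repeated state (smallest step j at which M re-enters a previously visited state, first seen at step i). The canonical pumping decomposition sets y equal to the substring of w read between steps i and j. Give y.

Run of M on w = 0 1 0 1 1 1:
  step 0: S0  (start)
  step 1: S2  (read 0: S0→S2)
  step 2: S3  (read 1: S2→S3)
  step 3: S2  (read 0: S3→S2)   ← first repeat (S2 seen earlier)
  step 4: S3  (read 1: S2→S3)
  step 5: S3  (read 1: S3→S3)
  step 6: S3  (read 1: S3→S3)

So i = 1, j = 3, giving x = w[0:1] = 0, y = w[1:3] = 10, z = w[3:6] = 111.
Check: |xy| = 3 ≤ 5 and |y| = 2 ≥ 1. Reading y takes M from S2 back to S2, so every xyⁱz is accepted.

10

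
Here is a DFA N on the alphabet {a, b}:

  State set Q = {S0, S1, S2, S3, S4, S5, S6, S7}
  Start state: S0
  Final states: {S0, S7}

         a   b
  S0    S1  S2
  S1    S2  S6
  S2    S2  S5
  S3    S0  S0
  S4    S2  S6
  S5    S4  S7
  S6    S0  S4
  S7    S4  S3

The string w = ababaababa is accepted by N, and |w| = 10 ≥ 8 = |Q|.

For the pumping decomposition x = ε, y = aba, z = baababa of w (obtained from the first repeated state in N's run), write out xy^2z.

abaababaababa

xy^2z = ε·aba·aba·baababa = abaababaababa.
Reading y = aba takes N from S0 back to S0, so after x·y·y the machine is still in S0, and z then leads to the accepting state S0. Hence abaababaababa ∈ L(N).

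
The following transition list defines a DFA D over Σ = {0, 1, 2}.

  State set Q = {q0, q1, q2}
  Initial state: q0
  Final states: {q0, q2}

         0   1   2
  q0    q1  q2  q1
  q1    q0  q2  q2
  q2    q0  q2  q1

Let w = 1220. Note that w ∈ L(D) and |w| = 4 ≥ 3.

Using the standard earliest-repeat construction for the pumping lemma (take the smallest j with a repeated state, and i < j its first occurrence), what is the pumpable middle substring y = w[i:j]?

22

State sequence: q0 -1-> q2 -2-> q1 -2-> q2 -0-> q0
First repeat at step 3: q2 was already visited.

So i = 1, j = 3, giving x = w[0:1] = 1, y = w[1:3] = 22, z = w[3:4] = 0.
Check: |xy| = 3 ≤ 3 and |y| = 2 ≥ 1. Reading y takes D from q2 back to q2, so every xyⁱz is accepted.
The DFA has 3 states, so the proof of the pumping lemma guarantees a repeated state among the first 3+1 visited; the segment between the two visits is the pumpable y.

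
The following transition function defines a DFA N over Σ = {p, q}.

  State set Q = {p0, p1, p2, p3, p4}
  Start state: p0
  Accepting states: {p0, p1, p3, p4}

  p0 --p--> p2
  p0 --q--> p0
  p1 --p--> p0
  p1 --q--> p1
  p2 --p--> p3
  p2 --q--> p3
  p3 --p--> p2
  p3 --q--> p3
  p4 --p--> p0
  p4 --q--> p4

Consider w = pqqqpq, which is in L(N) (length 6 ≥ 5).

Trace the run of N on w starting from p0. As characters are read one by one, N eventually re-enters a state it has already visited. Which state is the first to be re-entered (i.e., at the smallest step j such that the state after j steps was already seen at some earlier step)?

Run of N on w = p q q q p q:
  step 0: p0  (start)
  step 1: p2  (read p: p0→p2)
  step 2: p3  (read q: p2→p3)
  step 3: p3  (read q: p3→p3)   ← first repeat (p3 seen earlier)
  step 4: p3  (read q: p3→p3)
  step 5: p2  (read p: p3→p2)
  step 6: p3  (read q: p2→p3)

The earliest repeat is at step j = 3: N is in p3, which it already visited at step i = 2.

p3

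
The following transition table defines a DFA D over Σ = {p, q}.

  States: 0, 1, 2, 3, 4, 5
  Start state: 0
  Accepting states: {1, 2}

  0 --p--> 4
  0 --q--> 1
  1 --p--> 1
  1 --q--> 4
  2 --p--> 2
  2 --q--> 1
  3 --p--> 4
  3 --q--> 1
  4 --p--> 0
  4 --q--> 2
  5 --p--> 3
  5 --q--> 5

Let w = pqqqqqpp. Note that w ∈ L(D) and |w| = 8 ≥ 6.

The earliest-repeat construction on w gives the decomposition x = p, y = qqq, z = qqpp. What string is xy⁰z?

pqqpp

xy⁰z = xz = p·qqpp = pqqpp.
Reading y = qqq takes D from 4 back to 4, so after x the machine is still in 4, and z then leads to the accepting state 1. Hence pqqpp ∈ L(D).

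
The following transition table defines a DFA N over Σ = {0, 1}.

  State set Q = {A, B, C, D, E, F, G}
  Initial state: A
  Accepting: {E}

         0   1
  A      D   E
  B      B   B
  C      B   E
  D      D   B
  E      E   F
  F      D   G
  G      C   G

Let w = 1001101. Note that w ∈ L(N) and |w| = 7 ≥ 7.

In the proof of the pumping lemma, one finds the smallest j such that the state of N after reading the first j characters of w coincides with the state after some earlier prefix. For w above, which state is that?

Run of N on w = 1 0 0 1 1 0 1:
  step 0: A  (start)
  step 1: E  (read 1: A→E)
  step 2: E  (read 0: E→E)   ← first repeat (E seen earlier)
  step 3: E  (read 0: E→E)
  step 4: F  (read 1: E→F)
  step 5: G  (read 1: F→G)
  step 6: C  (read 0: G→C)
  step 7: E  (read 1: C→E)

The earliest repeat is at step j = 2: N is in E, which it already visited at step i = 1.
The DFA has 7 states, so the proof of the pumping lemma guarantees a repeated state among the first 7+1 visited; the segment between the two visits is the pumpable y.

E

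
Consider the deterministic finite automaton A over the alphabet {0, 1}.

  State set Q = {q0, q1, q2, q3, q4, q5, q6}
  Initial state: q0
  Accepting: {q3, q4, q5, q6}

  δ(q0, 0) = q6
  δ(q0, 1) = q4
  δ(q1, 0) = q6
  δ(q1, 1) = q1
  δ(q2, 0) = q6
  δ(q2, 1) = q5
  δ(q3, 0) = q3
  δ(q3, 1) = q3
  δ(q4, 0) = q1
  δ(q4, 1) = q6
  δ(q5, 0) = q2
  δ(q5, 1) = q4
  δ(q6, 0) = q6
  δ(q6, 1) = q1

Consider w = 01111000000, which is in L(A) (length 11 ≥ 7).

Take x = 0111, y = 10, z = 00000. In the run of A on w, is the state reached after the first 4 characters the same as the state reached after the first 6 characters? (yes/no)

Run of A on the first 6 characters of w = 0 1 1 1 1 0:
  step 0: q0  (start)
  step 1: q6  (read 0: q0→q6)
  step 2: q1  (read 1: q6→q1)
  step 3: q1  (read 1: q1→q1)
  step 4: q1  (read 1: q1→q1)
  step 5: q1  (read 1: q1→q1)
  step 6: q6  (read 0: q1→q6)

After x (step 4): q1. After xy (step 6): q6.
They differ (q1 ≠ q6), so y is not a cycle from the state after x; this split is not the one the pumping-lemma construction produces, and pumping y need not keep the string in L(A).

no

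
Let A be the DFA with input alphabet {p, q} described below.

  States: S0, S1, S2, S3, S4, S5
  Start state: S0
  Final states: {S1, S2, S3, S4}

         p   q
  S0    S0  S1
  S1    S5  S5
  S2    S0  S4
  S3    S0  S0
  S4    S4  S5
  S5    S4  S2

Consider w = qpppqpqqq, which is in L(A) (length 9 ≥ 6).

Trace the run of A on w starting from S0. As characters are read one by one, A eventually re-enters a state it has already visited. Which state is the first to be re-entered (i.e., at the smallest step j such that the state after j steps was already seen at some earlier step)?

S4

State sequence: S0 -q-> S1 -p-> S5 -p-> S4 -p-> S4 -q-> S5 -p-> S4 -q-> S5 -q-> S2 -q-> S4
First repeat at step 4: S4 was already visited.

The earliest repeat is at step j = 4: A is in S4, which it already visited at step i = 3.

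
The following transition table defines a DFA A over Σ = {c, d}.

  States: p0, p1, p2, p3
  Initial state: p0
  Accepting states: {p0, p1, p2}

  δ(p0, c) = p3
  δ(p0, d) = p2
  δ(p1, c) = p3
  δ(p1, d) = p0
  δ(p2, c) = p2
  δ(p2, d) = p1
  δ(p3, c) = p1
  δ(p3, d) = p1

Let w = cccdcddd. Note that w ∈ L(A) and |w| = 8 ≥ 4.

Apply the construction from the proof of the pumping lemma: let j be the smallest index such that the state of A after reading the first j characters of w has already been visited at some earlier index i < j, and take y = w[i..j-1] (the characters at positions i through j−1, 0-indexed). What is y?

Run of A on w = c c c d c d d d:
  step 0: p0  (start)
  step 1: p3  (read c: p0→p3)
  step 2: p1  (read c: p3→p1)
  step 3: p3  (read c: p1→p3)   ← first repeat (p3 seen earlier)
  step 4: p1  (read d: p3→p1)
  step 5: p3  (read c: p1→p3)
  step 6: p1  (read d: p3→p1)
  step 7: p0  (read d: p1→p0)
  step 8: p2  (read d: p0→p2)

So i = 1, j = 3, giving x = w[0:1] = c, y = w[1:3] = cc, z = w[3:8] = dcddd.
Check: |xy| = 3 ≤ 4 and |y| = 2 ≥ 1. Reading y takes A from p3 back to p3, so every xyⁱz is accepted.

cc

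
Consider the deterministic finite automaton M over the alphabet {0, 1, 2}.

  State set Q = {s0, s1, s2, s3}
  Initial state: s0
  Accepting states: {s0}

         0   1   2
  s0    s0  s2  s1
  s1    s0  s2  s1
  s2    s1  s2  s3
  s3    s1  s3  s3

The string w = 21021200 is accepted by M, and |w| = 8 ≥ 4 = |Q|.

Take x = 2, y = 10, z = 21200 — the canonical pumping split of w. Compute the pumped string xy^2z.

2101021200

xy^2z = 2·10·10·21200 = 2101021200.
Reading y = 10 takes M from s1 back to s1, so after x·y·y the machine is still in s1, and z then leads to the accepting state s0. Hence 2101021200 ∈ L(M).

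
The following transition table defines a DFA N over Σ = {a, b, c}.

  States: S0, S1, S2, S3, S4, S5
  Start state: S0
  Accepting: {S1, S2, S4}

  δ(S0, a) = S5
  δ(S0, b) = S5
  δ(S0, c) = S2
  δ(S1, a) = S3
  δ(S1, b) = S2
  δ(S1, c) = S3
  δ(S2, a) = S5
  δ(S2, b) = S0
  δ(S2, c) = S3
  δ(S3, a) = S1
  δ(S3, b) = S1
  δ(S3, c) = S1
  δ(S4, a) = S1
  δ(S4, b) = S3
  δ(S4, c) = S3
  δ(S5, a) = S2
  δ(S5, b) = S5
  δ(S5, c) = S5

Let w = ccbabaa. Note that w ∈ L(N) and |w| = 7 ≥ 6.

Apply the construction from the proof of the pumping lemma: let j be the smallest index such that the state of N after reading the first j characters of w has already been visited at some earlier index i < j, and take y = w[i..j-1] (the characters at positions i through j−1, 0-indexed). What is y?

ba

Run of N on w = c c b a b a a:
  step 0: S0  (start)
  step 1: S2  (read c: S0→S2)
  step 2: S3  (read c: S2→S3)
  step 3: S1  (read b: S3→S1)
  step 4: S3  (read a: S1→S3)   ← first repeat (S3 seen earlier)
  step 5: S1  (read b: S3→S1)
  step 6: S3  (read a: S1→S3)
  step 7: S1  (read a: S3→S1)

So i = 2, j = 4, giving x = w[0:2] = cc, y = w[2:4] = ba, z = w[4:7] = baa.
Check: |xy| = 4 ≤ 6 and |y| = 2 ≥ 1. Reading y takes N from S3 back to S3, so every xyⁱz is accepted.
The DFA has 6 states, so the proof of the pumping lemma guarantees a repeated state among the first 6+1 visited; the segment between the two visits is the pumpable y.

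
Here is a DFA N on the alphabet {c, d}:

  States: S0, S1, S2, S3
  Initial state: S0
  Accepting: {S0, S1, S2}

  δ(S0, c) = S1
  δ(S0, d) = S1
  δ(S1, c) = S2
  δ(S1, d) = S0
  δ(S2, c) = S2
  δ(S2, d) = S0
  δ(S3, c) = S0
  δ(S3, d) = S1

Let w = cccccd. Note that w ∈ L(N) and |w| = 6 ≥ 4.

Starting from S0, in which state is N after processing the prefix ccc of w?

S2

Run of N on the first 3 characters of w = c c c:
  step 0: S0  (start)
  step 1: S1  (read c: S0→S1)
  step 2: S2  (read c: S1→S2)
  step 3: S2  (read c: S2→S2)

After reading 3 characters, N is in state S2.
(This kind of state-tracing is the core of the pumping-lemma construction: with 4 states, pigeonhole forces a repeat within the first 4 steps.)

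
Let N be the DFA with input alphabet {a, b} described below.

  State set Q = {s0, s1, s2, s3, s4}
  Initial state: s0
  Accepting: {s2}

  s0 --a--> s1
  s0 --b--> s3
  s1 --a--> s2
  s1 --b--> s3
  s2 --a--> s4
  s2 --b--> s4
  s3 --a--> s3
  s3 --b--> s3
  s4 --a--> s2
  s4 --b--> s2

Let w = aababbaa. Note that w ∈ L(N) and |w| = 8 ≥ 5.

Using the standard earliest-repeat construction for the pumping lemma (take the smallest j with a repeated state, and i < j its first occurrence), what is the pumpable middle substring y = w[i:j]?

ba

State sequence: s0 -a-> s1 -a-> s2 -b-> s4 -a-> s2 -b-> s4 -b-> s2 -a-> s4 -a-> s2
First repeat at step 4: s2 was already visited.

So i = 2, j = 4, giving x = w[0:2] = aa, y = w[2:4] = ba, z = w[4:8] = bbaa.
Check: |xy| = 4 ≤ 5 and |y| = 2 ≥ 1. Reading y takes N from s2 back to s2, so every xyⁱz is accepted.
With |Q| = 5, pigeonhole forces a state repeat no later than step 5; the substring read between the first and second visits to that state can be pumped.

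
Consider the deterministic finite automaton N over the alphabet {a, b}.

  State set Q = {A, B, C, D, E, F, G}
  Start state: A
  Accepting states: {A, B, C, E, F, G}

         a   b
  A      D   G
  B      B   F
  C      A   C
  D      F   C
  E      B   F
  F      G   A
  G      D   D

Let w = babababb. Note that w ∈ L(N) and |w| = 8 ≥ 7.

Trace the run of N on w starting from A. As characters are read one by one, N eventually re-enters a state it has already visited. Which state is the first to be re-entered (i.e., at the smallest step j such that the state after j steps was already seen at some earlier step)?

State sequence: A -b-> G -a-> D -b-> C -a-> A -b-> G -a-> D -b-> C -b-> C
First repeat at step 4: A was already visited.

The earliest repeat is at step j = 4: N is in A, which it already visited at step i = 0.
Since N has 7 states, any run of length ≥ 7 visits 7+1 states, so by pigeonhole some state repeats within the first 7 steps — that repeat gives the pumpable loop.

A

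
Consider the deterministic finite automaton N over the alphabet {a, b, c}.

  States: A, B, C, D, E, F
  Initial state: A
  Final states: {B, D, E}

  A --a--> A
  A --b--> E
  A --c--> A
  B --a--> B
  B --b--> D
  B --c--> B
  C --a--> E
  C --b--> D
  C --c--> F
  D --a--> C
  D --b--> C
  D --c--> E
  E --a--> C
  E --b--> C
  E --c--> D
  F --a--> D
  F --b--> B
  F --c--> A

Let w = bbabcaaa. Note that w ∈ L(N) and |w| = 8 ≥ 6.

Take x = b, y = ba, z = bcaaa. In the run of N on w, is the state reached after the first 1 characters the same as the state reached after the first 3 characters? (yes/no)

State sequence: A -b-> E -b-> C -a-> E

After x (step 1): E. After xy (step 3): E.
They match, so y = ba drives N around a cycle from E back to itself; pumping y any number of times keeps N in E before reading z, and xyⁱz ∈ L(N) for every i ≥ 0.

yes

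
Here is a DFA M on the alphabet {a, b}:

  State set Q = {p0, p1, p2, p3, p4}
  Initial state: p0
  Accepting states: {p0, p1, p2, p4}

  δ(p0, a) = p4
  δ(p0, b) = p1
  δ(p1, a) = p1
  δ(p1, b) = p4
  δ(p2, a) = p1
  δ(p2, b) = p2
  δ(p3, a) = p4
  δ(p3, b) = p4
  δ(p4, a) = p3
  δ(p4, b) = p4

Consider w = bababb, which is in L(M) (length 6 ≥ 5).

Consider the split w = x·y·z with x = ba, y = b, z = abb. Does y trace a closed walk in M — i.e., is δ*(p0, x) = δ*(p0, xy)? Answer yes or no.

no

Run of M on the first 3 characters of w = b a b:
  step 0: p0  (start)
  step 1: p1  (read b: p0→p1)
  step 2: p1  (read a: p1→p1)
  step 3: p4  (read b: p1→p4)

After x (step 2): p1. After xy (step 3): p4.
They differ (p1 ≠ p4), so y is not a cycle from the state after x; this split is not the one the pumping-lemma construction produces, and pumping y need not keep the string in L(M).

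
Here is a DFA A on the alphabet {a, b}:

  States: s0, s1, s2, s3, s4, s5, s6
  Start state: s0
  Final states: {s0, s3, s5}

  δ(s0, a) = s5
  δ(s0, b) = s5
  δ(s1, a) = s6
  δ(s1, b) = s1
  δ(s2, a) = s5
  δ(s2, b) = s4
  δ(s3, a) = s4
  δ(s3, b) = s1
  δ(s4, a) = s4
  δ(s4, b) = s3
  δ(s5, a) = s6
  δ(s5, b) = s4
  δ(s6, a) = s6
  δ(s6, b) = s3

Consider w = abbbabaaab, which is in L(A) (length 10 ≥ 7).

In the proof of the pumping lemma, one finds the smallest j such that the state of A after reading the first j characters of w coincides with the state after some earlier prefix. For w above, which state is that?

State sequence: s0 -a-> s5 -b-> s4 -b-> s3 -b-> s1 -a-> s6 -b-> s3 -a-> s4 -a-> s4 -a-> s4 -b-> s3
First repeat at step 6: s3 was already visited.

The earliest repeat is at step j = 6: A is in s3, which it already visited at step i = 3.
With |Q| = 7, pigeonhole forces a state repeat no later than step 7; the substring read between the first and second visits to that state can be pumped.

s3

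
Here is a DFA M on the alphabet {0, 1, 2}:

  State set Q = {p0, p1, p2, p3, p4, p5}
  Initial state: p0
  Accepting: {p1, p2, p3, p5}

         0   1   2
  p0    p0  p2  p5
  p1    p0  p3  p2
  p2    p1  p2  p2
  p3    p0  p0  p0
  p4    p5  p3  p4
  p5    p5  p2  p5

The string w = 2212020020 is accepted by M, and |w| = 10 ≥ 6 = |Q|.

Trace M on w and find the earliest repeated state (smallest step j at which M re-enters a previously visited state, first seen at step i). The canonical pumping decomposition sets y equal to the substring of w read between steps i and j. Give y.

State sequence: p0 -2-> p5 -2-> p5 -1-> p2 -2-> p2 -0-> p1 -2-> p2 -0-> p1 -0-> p0 -2-> p5 -0-> p5
First repeat at step 2: p5 was already visited.

So i = 1, j = 2, giving x = w[0:1] = 2, y = w[1:2] = 2, z = w[2:10] = 12020020.
Check: |xy| = 2 ≤ 6 and |y| = 1 ≥ 1. Reading y takes M from p5 back to p5, so every xyⁱz is accepted.

2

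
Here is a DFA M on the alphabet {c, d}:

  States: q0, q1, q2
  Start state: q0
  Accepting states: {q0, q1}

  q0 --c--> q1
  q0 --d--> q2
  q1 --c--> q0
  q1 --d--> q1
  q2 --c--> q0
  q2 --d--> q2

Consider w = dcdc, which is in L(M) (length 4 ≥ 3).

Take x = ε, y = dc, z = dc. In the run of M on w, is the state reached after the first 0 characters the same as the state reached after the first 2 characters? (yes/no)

yes

Run of M on the first 2 characters of w = d c:
  step 0: q0  (start)
  step 1: q2  (read d: q0→q2)
  step 2: q0  (read c: q2→q0)

After x (step 0): q0. After xy (step 2): q0.
They match, so y = dc drives M around a cycle from q0 back to itself; pumping y any number of times keeps M in q0 before reading z, and xyⁱz ∈ L(M) for every i ≥ 0.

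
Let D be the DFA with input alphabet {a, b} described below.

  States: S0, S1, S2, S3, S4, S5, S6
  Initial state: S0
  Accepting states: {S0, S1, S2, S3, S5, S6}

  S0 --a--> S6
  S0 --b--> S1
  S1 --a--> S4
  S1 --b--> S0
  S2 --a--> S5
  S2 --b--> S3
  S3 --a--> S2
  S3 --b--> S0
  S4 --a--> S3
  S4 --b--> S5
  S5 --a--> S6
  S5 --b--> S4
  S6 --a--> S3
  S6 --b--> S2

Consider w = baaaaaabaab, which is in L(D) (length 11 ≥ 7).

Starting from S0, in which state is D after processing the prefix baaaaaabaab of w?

S0

State sequence: S0 -b-> S1 -a-> S4 -a-> S3 -a-> S2 -a-> S5 -a-> S6 -a-> S3 -b-> S0 -a-> S6 -a-> S3 -b-> S0

After reading 11 characters, D is in state S0.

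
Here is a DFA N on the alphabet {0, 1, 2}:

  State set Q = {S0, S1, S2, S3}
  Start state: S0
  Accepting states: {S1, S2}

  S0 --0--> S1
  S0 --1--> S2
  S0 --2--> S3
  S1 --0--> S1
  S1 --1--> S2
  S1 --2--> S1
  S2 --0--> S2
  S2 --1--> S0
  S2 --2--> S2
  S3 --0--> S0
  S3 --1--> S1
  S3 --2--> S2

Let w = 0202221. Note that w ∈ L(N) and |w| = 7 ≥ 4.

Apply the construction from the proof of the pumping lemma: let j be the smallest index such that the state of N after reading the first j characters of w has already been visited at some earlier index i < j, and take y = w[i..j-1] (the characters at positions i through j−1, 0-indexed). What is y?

2

Run of N on w = 0 2 0 2 2 2 1:
  step 0: S0  (start)
  step 1: S1  (read 0: S0→S1)
  step 2: S1  (read 2: S1→S1)   ← first repeat (S1 seen earlier)
  step 3: S1  (read 0: S1→S1)
  step 4: S1  (read 2: S1→S1)
  step 5: S1  (read 2: S1→S1)
  step 6: S1  (read 2: S1→S1)
  step 7: S2  (read 1: S1→S2)

So i = 1, j = 2, giving x = w[0:1] = 0, y = w[1:2] = 2, z = w[2:7] = 02221.
Check: |xy| = 2 ≤ 4 and |y| = 1 ≥ 1. Reading y takes N from S1 back to S1, so every xyⁱz is accepted.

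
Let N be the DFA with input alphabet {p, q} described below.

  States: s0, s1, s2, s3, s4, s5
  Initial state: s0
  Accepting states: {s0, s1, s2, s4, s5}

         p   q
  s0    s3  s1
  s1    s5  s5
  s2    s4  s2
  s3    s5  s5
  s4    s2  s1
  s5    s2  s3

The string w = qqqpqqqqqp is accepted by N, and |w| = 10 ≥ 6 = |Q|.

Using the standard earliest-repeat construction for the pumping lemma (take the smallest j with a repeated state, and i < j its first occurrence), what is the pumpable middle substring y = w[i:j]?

Run of N on w = q q q p q q q q q p:
  step 0: s0  (start)
  step 1: s1  (read q: s0→s1)
  step 2: s5  (read q: s1→s5)
  step 3: s3  (read q: s5→s3)
  step 4: s5  (read p: s3→s5)   ← first repeat (s5 seen earlier)
  step 5: s3  (read q: s5→s3)
  step 6: s5  (read q: s3→s5)
  step 7: s3  (read q: s5→s3)
  step 8: s5  (read q: s3→s5)
  step 9: s3  (read q: s5→s3)
  step 10: s5  (read p: s3→s5)

So i = 2, j = 4, giving x = w[0:2] = qq, y = w[2:4] = qp, z = w[4:10] = qqqqqp.
Check: |xy| = 4 ≤ 6 and |y| = 2 ≥ 1. Reading y takes N from s5 back to s5, so every xyⁱz is accepted.

qp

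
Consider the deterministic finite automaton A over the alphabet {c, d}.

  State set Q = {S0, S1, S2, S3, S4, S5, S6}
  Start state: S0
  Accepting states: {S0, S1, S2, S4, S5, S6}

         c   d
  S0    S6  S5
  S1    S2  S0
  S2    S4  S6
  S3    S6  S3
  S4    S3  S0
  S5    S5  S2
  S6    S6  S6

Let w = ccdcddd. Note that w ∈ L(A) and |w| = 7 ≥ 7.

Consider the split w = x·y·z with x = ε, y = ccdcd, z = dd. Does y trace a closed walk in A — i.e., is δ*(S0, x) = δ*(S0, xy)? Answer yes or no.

no

Run of A on the first 5 characters of w = c c d c d:
  step 0: S0  (start)
  step 1: S6  (read c: S0→S6)
  step 2: S6  (read c: S6→S6)
  step 3: S6  (read d: S6→S6)
  step 4: S6  (read c: S6→S6)
  step 5: S6  (read d: S6→S6)

After x (step 0): S0. After xy (step 5): S6.
They differ (S0 ≠ S6), so y is not a cycle from the state after x; this split is not the one the pumping-lemma construction produces, and pumping y need not keep the string in L(A).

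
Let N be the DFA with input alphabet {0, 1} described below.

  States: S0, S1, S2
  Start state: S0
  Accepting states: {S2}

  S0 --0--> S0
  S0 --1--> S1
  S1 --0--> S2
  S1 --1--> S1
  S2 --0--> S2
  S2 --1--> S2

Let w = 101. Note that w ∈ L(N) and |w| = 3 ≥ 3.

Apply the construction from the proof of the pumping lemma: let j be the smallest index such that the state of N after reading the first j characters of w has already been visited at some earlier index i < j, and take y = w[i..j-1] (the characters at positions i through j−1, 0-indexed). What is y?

Run of N on w = 1 0 1:
  step 0: S0  (start)
  step 1: S1  (read 1: S0→S1)
  step 2: S2  (read 0: S1→S2)
  step 3: S2  (read 1: S2→S2)   ← first repeat (S2 seen earlier)

So i = 2, j = 3, giving x = w[0:2] = 10, y = w[2:3] = 1, z = w[3:3] = ε.
Check: |xy| = 3 ≤ 3 and |y| = 1 ≥ 1. Reading y takes N from S2 back to S2, so every xyⁱz is accepted.
With |Q| = 3, pigeonhole forces a state repeat no later than step 3; the substring read between the first and second visits to that state can be pumped.

1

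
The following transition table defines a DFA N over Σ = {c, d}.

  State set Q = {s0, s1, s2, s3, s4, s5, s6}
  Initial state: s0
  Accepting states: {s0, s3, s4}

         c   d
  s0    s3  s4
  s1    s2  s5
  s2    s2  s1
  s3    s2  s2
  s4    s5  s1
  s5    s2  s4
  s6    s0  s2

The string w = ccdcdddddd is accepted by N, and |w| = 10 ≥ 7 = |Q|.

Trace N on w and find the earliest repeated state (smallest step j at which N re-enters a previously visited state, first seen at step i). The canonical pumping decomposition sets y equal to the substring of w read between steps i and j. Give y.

dc

Run of N on w = c c d c d d d d d d:
  step 0: s0  (start)
  step 1: s3  (read c: s0→s3)
  step 2: s2  (read c: s3→s2)
  step 3: s1  (read d: s2→s1)
  step 4: s2  (read c: s1→s2)   ← first repeat (s2 seen earlier)
  step 5: s1  (read d: s2→s1)
  step 6: s5  (read d: s1→s5)
  step 7: s4  (read d: s5→s4)
  step 8: s1  (read d: s4→s1)
  step 9: s5  (read d: s1→s5)
  step 10: s4  (read d: s5→s4)

So i = 2, j = 4, giving x = w[0:2] = cc, y = w[2:4] = dc, z = w[4:10] = dddddd.
Check: |xy| = 4 ≤ 7 and |y| = 2 ≥ 1. Reading y takes N from s2 back to s2, so every xyⁱz is accepted.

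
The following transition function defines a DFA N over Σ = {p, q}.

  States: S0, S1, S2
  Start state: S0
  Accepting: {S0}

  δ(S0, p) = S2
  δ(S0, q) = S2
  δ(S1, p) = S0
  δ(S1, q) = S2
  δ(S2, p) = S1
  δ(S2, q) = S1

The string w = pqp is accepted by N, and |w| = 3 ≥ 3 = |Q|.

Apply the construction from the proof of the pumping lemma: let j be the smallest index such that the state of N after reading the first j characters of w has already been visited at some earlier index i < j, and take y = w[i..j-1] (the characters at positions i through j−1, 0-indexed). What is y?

pqp

Run of N on w = p q p:
  step 0: S0  (start)
  step 1: S2  (read p: S0→S2)
  step 2: S1  (read q: S2→S1)
  step 3: S0  (read p: S1→S0)   ← first repeat (S0 seen earlier)

So i = 0, j = 3, giving x = w[0:0] = ε, y = w[0:3] = pqp, z = w[3:3] = ε.
Check: |xy| = 3 ≤ 3 and |y| = 3 ≥ 1. Reading y takes N from S0 back to S0, so every xyⁱz is accepted.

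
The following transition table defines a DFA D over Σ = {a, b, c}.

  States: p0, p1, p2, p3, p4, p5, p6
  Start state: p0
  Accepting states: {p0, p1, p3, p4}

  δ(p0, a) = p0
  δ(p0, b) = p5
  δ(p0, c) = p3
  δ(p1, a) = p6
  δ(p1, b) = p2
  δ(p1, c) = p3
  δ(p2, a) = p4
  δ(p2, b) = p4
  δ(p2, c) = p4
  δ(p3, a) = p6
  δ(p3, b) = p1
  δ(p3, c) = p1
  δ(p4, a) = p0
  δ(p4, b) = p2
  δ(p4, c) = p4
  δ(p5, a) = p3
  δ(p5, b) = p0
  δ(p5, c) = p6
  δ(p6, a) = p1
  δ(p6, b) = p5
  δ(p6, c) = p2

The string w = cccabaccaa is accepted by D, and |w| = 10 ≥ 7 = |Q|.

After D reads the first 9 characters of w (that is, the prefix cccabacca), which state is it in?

p6

Run of D on the first 9 characters of w = c c c a b a c c a:
  step 0: p0  (start)
  step 1: p3  (read c: p0→p3)
  step 2: p1  (read c: p3→p1)
  step 3: p3  (read c: p1→p3)
  step 4: p6  (read a: p3→p6)
  step 5: p5  (read b: p6→p5)
  step 6: p3  (read a: p5→p3)
  step 7: p1  (read c: p3→p1)
  step 8: p3  (read c: p1→p3)
  step 9: p6  (read a: p3→p6)

After reading 9 characters, D is in state p6.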